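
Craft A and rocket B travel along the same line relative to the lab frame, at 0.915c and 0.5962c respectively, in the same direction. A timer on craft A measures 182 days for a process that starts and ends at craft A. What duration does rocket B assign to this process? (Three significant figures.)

The velocity of craft A relative to rocket B is (0.915 − 0.5962)c / (1 − 0.915×0.5962) = 0.70147c; relative speed 0.70147c.
γ for this relative speed: γ = 1/√(1 − 0.49206) = 1.4031.
The clock on craft A records proper time, so rocket B measures Δt = γΔτ = 1.4031 × 182 = 255 days.

255 days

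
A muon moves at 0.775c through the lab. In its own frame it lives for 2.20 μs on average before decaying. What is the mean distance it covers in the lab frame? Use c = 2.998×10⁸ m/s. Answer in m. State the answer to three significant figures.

γ = 1/√(1 − β²) = 1/√(1 − 0.600625) = 1/√0.399375 = 1/0.631961 = 1.5824.
Lab-frame lifetime: Δt = γτ = 1.5824 × 2.20 μs = 3.4813 μs.
Distance: d = vΔt = 0.775 × 2.998×10⁸ m/s × 3.4813×10^-6 s = 809 m.

809 m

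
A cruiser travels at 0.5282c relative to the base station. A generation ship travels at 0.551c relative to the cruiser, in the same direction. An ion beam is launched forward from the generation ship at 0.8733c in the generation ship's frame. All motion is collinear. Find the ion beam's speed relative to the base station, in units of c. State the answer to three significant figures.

Compose velocities in two stages. Stage 1 (into S'): u₁ = (0.8733+0.551)/(1+0.8733×0.551) = 0.96159.
Stage 2 (into S): u = (0.96159+0.5282)/(1+0.96159×0.5282) = 0.98798, so the speed is 0.988c.

0.988c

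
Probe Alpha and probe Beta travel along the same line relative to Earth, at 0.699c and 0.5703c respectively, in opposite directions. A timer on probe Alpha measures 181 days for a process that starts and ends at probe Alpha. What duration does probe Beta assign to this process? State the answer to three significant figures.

431 days

The velocity of probe Alpha relative to probe Beta is (0.699 + 0.5703)c / (1 + 0.699×0.5703) = 0.90752c; relative speed 0.90752c.
At |u| = 0.90752c, γ = (1 − 0.823593)^(−1/2) = 2.3809.
The clock on probe Alpha records proper time, so probe Beta measures Δt = γΔτ = 2.3809 × 181 = 431 days.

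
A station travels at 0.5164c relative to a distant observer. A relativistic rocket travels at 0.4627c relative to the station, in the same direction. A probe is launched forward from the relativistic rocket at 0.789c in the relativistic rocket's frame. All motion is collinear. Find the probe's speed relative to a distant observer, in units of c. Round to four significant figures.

0.9727c

First combine the probe and relativistic rocket (S''→S'): u₁ = (0.789 + 0.4627)/(1 + 0.789×0.4627) = 1.2517/1.3650703 = 0.91695.
Then combine with the station (S'→S): u = (0.91695 + 0.5164)/(1 + 0.91695×0.5164) = 1.43335/1.47351298 = 0.97274.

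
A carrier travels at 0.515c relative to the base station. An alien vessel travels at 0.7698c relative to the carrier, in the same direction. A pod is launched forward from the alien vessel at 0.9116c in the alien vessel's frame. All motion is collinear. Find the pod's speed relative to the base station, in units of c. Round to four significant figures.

0.9962c

Compose velocities in two stages. Stage 1 (into S'): u₁ = (0.9116+0.7698)/(1+0.9116×0.7698) = 0.98804.
Stage 2 (into S): u = (0.98804+0.515)/(1+0.98804×0.515) = 0.99616, so the speed is 0.9962c.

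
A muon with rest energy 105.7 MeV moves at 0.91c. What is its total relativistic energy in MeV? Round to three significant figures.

γ = 1/√(1 − β²) = 1/√(1 − 0.8281) = 1/√0.1719 = 1/0.414608 = 2.4119.
Total energy: E = γmc² = 2.4119 × 105.7 MeV = 255 MeV.

255 MeV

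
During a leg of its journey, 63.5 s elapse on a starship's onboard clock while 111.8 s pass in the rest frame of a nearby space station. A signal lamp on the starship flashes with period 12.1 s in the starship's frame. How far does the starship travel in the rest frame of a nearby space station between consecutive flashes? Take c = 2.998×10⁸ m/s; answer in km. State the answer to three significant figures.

5.26×10^6 km

γ = Δt/Δτ = 111.8/63.5 = 1.76063.
β = √(1 − 1/γ²) = 0.82304. Lab-frame period = γτ = 1.76063×12.1 s = 21.304 s. Distance = βc × γτ = 0.82304 × 2.998×10⁸ m/s × 21.304 s = 5.2567×10^9 m = 5.26×10^6 km.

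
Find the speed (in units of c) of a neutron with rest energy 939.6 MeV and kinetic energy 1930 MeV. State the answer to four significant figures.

K = (γ−1)mc², so γ = 1 + 1930/939.6 = 3.0541.
Then v/c = √(1 − γ⁻²) = √(1 − 0.10721) = √0.89279 = 0.9449.

0.9449c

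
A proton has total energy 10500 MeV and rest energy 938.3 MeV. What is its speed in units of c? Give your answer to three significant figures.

γ = E/(mc²) = 10500/938.3 = 11.19.
β = √(1 − 1/γ²) = √(1 − 0.00798619) = √0.99201381 = 0.996.

0.996c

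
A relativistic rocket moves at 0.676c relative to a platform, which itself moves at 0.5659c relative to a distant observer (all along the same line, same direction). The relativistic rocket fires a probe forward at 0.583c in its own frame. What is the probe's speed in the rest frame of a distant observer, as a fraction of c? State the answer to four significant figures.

0.9722c

Apply u = (u'+v)/(1+u'v) twice. Probe in the platform frame: (0.583+0.676)/(1+0.583·0.676) = 1.259/1.394108 = 0.90309c.
That velocity, transformed to the rest frame of a distant observer: (0.90309+0.5659)/(1+0.90309·0.5659) = 1.46899/1.511058631 = 0.97216c.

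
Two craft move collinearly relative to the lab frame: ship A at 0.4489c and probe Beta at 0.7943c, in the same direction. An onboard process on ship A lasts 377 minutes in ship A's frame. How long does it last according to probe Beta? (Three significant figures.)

Speed of ship A in probe Beta's frame: u = (v_A − v_B)/(1 − v_A v_B/c²) = (0.4489 − 0.7943)/(1 − 0.4489×0.7943) = −0.3454/0.64343873 = −0.5368; |u| = 0.5368c.
γ for this relative speed: γ = 1/√(1 − 0.288154) = 1.1852.
Ship A's interval is proper; time dilation gives Δt_B = γΔτ = 1.1852 × 377 minutes = 447 minutes.

447 minutes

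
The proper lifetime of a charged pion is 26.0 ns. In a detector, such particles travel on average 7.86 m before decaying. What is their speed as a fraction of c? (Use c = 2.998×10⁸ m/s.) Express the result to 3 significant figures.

0.710c

Let x = d/(cτ) = 7.860 m / (2.998×10⁸ m/s × 2.600×10^-8 s) = 1.0084. Since d = βγcτ, x = βγ = β/√(1−β²).
Solving: β² = x²/(1+x²) = 1.01687/2.01687 = 0.504182, so β = 0.710.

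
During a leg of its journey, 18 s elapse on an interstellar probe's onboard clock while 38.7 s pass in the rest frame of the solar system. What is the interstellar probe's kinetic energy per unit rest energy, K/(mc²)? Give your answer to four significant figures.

From Δt = γΔτ: γ = 38.7/18 = 2.15.
Since K = (γ−1)mc², K/(mc²) = 2.15 − 1 = 1.150.

1.150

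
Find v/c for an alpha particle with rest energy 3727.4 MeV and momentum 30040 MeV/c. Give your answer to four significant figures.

pc/(mc²) = 30040/3727.4 = 8.0592 = βγ = β/√(1−β²).
So β² = x²/(1 + x²) with x = 8.0592: x² = 64.9507, β² = 64.9507/65.9507 = 0.984837, β = 0.9924.

0.9924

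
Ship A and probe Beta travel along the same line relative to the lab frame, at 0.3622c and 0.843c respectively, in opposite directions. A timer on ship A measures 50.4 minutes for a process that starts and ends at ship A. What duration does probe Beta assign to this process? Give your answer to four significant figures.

131.2 minutes

The velocity of ship A relative to probe Beta is (0.3622 + 0.843)c / (1 + 0.3622×0.843) = 0.92329c; relative speed 0.92329c.
At |u| = 0.92329c, γ = (1 − 0.852464)^(−1/2) = 2.6035.
The clock on ship A records proper time, so probe Beta measures Δt = γΔτ = 2.6035 × 50.4 = 131.2 minutes.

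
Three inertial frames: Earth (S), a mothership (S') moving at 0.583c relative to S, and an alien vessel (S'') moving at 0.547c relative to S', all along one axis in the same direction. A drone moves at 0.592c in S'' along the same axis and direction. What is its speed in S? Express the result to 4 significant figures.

First combine the drone and alien vessel (S''→S'): u₁ = (0.592 + 0.547)/(1 + 0.592×0.547) = 1.139/1.323824 = 0.86039.
Then combine with the mothership (S'→S): u = (0.86039 + 0.583)/(1 + 0.86039×0.583) = 1.44339/1.50160737 = 0.96123.

0.9612c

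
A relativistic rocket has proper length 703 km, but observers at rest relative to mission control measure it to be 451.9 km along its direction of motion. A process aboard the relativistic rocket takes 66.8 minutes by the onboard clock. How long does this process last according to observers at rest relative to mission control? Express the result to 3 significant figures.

From L = L₀/γ: γ = 703/451.9 = 1.55565.
The same γ dilates the second interval: 1.55565 × 66.8 minutes = 104 minutes.

104 minutes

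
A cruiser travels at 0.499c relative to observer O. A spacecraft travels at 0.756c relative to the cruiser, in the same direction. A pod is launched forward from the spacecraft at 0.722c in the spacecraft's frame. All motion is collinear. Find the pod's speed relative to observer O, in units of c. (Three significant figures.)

0.985c

Compose velocities in two stages. Stage 1 (into S'): u₁ = (0.722+0.756)/(1+0.722×0.756) = 0.95612.
Stage 2 (into S): u = (0.95612+0.499)/(1+0.95612×0.499) = 0.98512, so the speed is 0.985c.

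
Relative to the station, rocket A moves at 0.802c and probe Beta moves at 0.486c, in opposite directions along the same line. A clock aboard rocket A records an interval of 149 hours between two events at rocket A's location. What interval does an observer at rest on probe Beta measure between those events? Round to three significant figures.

Transform rocket A's velocity into probe Beta's frame: (0.802 + 0.486)/(1 + 0.802·0.486) = 1.288/1.389772, so the relative speed is 0.92677c.
At |u| = 0.92677c, γ = (1 − 0.858903)^(−1/2) = 2.6622.
The clock on rocket A records proper time, so probe Beta measures Δt = γΔτ = 2.6622 × 149 = 397 hours.

397 hours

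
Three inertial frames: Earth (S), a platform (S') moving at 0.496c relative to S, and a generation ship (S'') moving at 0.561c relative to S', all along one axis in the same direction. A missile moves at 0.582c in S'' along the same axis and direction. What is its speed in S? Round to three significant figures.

First combine the missile and generation ship (S''→S'): u₁ = (0.582 + 0.561)/(1 + 0.582×0.561) = 1.143/1.326502 = 0.86166.
Then combine with the platform (S'→S): u = (0.86166 + 0.496)/(1 + 0.86166×0.496) = 1.35766/1.42738336 = 0.95115.

0.951c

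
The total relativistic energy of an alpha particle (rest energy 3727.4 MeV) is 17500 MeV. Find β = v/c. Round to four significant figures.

Total energy E = γmc² gives γ = 17500/3727.4 = 4.695.
Hence β = √(1 − 1/γ²) = √(1 − 0.0453658) = √0.9546342 = 0.9771.

0.9771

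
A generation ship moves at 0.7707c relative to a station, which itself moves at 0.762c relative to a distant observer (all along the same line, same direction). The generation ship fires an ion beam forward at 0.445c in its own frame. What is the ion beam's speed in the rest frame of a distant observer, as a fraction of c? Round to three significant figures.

Apply u = (u'+v)/(1+u'v) twice. Ion beam in the station frame: (0.445+0.7707)/(1+0.445·0.7707) = 1.2157/1.3429615 = 0.90524c.
That velocity, transformed to the rest frame of a distant observer: (0.90524+0.762)/(1+0.90524·0.762) = 1.66724/1.68979288 = 0.98665c.

0.987c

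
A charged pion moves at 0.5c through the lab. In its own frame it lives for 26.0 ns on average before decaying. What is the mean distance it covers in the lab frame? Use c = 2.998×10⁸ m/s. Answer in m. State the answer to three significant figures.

γ = 1/√(1 − β²) = 1/√(1 − 0.25) = 1/√0.75 = 1/0.866025 = 1.1547.
Lab-frame lifetime: Δt = γτ = 1.1547 × 26.0 ns = 30.022 ns.
Distance: d = vΔt = 0.5 × 2.998×10⁸ m/s × 3.0022×10^-8 s = 4.50 m.

4.50 m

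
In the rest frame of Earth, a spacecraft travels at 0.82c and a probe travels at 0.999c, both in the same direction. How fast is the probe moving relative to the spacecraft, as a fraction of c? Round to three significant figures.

Transform to the spacecraft's frame: u' = (u − v)/(1 − uv/c²).
u' = (0.999 − 0.82)/(1 − 0.999×0.82) = 0.179/0.18082 = 0.98993.
Speed in the spacecraft's frame: 0.990c (in the same direction).

0.990c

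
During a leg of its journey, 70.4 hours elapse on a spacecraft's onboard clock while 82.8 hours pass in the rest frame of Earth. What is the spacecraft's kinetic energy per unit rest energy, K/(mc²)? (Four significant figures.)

0.1761

γ = Δt/Δτ = 82.8/70.4 = 1.17614.
Since K = (γ−1)mc², K/(mc²) = 1.17614 − 1 = 0.1761.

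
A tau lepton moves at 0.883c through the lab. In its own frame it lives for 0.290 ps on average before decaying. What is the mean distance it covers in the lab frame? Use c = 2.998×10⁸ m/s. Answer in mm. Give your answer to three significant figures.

0.164 mm

Lorentz factor: γ = (1 − 0.779689)^(−1/2) = 2.1305.
Lab-frame lifetime: Δt = γτ = 2.1305 × 0.290 ps = 0.61784 ps.
Distance: d = vΔt = 0.883 × 2.998×10⁸ m/s × 6.1784×10^-13 s = 1.64×10^-4 m = 0.164 mm.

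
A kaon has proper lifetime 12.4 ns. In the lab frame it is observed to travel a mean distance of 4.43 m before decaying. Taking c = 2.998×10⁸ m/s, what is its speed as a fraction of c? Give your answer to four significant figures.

Let x = d/(cτ) = 4.430 m / (2.998×10⁸ m/s × 1.240×10^-8 s) = 1.1917. Since d = βγcτ, x = βγ = β/√(1−β²).
Solving: β² = x²/(1+x²) = 1.42015/2.42015 = 0.586802, so β = 0.7660.

0.7660c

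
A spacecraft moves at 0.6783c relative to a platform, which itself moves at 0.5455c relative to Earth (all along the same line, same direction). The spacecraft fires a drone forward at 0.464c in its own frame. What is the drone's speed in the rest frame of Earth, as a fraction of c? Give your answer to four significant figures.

0.9596c

First combine the drone and spacecraft (S''→S'): u₁ = (0.464 + 0.6783)/(1 + 0.464×0.6783) = 1.1423/1.3147312 = 0.86885.
Then combine with the platform (S'→S): u = (0.86885 + 0.5455)/(1 + 0.86885×0.5455) = 1.41435/1.473957675 = 0.95956.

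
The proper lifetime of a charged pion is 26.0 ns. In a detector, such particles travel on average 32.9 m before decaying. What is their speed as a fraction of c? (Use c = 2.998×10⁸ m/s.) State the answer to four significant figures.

Lab distance = (lab lifetime)·v = γτ·βc, so βγ = d/(cτ) = 32.90/(2.998×10⁸ × 2.600×10^-8) = 4.2208.
With βγ = 4.2208: γ² = 1 + (βγ)² = 18.8152, and β = (βγ)/γ = 4.2208/4.33765 = 0.9731.

0.9731c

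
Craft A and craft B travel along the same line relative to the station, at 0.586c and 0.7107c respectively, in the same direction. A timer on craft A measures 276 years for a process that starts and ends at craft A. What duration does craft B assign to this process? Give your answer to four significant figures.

Transform craft A's velocity into craft B's frame: (0.586 − 0.7107)/(1 − 0.586·0.7107) = −0.1247/0.5835298, so the relative speed is 0.2137c.
γ for this relative speed: γ = 1/√(1 − 0.0456677) = 1.0236.
Craft A's interval is proper; time dilation gives Δt_B = γΔτ = 1.0236 × 276 years = 282.5 years.

282.5 years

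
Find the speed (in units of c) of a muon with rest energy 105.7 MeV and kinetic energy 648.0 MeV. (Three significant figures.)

0.990c

γ = 1 + K/(mc²) = 1 + 648.0/105.7 = 7.1306.
β = √(1 − 1/γ²) = √(1 − 0.0196674) = √0.9803326 = 0.990.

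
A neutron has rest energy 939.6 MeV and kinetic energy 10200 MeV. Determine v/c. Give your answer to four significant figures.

0.9964

γ = 1 + K/(mc²) = 1 + 10200/939.6 = 11.856.
β = √(1 − 1/γ²) = √(1 − 0.00711416) = √0.99288584 = 0.9964.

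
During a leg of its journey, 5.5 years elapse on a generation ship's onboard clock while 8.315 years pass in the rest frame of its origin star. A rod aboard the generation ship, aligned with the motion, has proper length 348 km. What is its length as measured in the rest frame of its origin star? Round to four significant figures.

γ = Δt/Δτ = 8.315/5.5 = 1.51182.
The rod contracts by the same γ: 348 km / 1.51182 = 230.2 km.

230.2 km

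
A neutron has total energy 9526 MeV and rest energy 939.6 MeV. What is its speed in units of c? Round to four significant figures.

0.9951c

Total energy E = γmc² gives γ = 9526/939.6 = 10.138.
Hence β = √(1 − 1/γ²) = √(1 − 0.00972961) = √0.99027039 = 0.9951.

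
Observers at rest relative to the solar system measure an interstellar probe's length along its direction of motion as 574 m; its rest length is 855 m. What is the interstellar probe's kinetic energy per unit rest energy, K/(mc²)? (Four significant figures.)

From L = L₀/γ: γ = 855/574 = 1.48955.
K/(mc²) = γ − 1 = 1.48955 − 1 = 0.4895.

0.4895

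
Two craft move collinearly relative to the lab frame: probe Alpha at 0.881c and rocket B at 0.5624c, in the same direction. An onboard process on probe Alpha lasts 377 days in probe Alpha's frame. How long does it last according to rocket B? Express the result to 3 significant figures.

The velocity of probe Alpha relative to rocket B is (0.881 − 0.5624)c / (1 − 0.881×0.5624) = 0.63148c; relative speed 0.63148c.
γ for this relative speed: γ = 1/√(1 − 0.398767) = 1.2897.
The clock on probe Alpha records proper time, so rocket B measures Δt = γΔτ = 1.2897 × 377 = 486 days.

486 days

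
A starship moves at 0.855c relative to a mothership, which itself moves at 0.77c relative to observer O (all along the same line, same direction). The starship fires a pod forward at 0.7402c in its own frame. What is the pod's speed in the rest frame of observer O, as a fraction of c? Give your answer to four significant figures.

0.9970c

First combine the pod and starship (S''→S'): u₁ = (0.7402 + 0.855)/(1 + 0.7402×0.855) = 1.5952/1.632871 = 0.97693.
Then combine with the mothership (S'→S): u = (0.97693 + 0.77)/(1 + 0.97693×0.77) = 1.74693/1.7522361 = 0.99697.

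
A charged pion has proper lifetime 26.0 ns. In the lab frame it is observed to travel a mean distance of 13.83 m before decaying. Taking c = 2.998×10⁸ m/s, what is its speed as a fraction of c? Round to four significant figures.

0.8712c

d = βγcτ ⇒ βγ = d/(cτ) = 13.83 m / (7.7948 m) = 1.7743.
β = (βγ)/√(1+(βγ)²) = 1.7743/√4.14814 = 0.8712.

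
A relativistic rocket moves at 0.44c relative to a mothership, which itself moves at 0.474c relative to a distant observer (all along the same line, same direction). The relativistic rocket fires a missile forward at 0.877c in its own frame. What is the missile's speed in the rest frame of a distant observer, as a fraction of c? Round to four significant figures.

First combine the missile and relativistic rocket (S''→S'): u₁ = (0.877 + 0.44)/(1 + 0.877×0.44) = 1.317/1.38588 = 0.9503.
Then combine with the mothership (S'→S): u = (0.9503 + 0.474)/(1 + 0.9503×0.474) = 1.4243/1.4504422 = 0.98198.

0.9820c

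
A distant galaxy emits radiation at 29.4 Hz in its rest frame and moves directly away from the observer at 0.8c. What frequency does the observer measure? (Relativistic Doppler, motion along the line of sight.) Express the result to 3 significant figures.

9.80 Hz

Relativistic Doppler (source moving away): f_obs = f_src · √((1−β)/(1+β)).
With β = 0.8: factor = √(0.2/1.8) = 0.33333.
f_obs = 29.4 × 0.33333 = 9.80 Hz.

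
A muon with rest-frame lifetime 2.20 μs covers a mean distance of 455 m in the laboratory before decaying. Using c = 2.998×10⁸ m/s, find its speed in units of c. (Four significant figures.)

d = βγcτ ⇒ βγ = d/(cτ) = 455.0 m / (659.56 m) = 0.68985.
β = (βγ)/√(1+(βγ)²) = 0.68985/√1.475893 = 0.5678.

0.5678c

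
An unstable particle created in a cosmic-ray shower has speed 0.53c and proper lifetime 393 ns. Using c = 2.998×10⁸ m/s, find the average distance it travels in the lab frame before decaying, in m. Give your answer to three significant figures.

73.6 m

With β = 0.53, γ = 1/√(1 − 0.53²) = 1/√0.7191 = 1.1792.
Lab-frame lifetime: Δt = γτ = 1.1792 × 393 ns = 463.43 ns.
Distance: d = vΔt = 0.53 × 2.998×10⁸ m/s × 4.6343×10^-7 s = 73.6 m.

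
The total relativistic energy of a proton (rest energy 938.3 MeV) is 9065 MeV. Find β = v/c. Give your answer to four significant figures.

0.9946

γ = E/(mc²) = 9065/938.3 = 9.6611.
β = √(1 − 1/γ²) = √(1 − 0.0107139) = √0.9892861 = 0.9946.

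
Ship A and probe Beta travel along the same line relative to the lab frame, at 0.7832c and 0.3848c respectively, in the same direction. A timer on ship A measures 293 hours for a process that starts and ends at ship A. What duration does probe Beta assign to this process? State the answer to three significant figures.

Transform ship A's velocity into probe Beta's frame: (0.7832 − 0.3848)/(1 − 0.7832·0.3848) = 0.3984/0.69862464, so the relative speed is 0.57026c.
γ for this relative speed: γ = 1/√(1 − 0.325196) = 1.2173.
The clock on ship A records proper time, so probe Beta measures Δt = γΔτ = 1.2173 × 293 = 357 hours.

357 hours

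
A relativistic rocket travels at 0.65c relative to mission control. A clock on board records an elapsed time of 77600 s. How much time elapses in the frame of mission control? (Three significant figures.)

Lorentz factor: γ = (1 − 0.4225)^(−1/2) = 1.3159.
Time dilation: Δt = γ·Δτ = 1.3159 × 77600 = 1.02×10^5 s.

1.02×10^5 s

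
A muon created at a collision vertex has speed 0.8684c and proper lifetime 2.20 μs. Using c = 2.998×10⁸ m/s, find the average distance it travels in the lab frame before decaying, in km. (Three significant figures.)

β² = 0.75411856, so γ = 1/√0.24588144 = 2.0167.
Lab-frame lifetime: Δt = γτ = 2.0167 × 2.20 μs = 4.4367 μs.
Distance: d = vΔt = 0.8684 × 2.998×10⁸ m/s × 4.4367×10^-6 s = 1160 m = 1.16 km.

1.16 km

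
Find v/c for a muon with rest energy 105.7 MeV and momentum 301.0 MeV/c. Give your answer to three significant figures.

pc/(mc²) = 301.0/105.7 = 2.8477 = βγ = β/√(1−β²).
So β² = x²/(1 + x²) with x = 2.8477: x² = 8.1094, β² = 8.1094/9.1094 = 0.890223, β = 0.944.

0.944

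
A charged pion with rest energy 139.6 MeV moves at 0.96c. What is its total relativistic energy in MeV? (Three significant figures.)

γ = 1/√(1 − β²) = 1/√(1 − 0.9216) = 1/√0.0784 = 1/0.28 = 3.5714.
Total energy: E = γmc² = 3.5714 × 139.6 MeV = 499 MeV.

499 MeV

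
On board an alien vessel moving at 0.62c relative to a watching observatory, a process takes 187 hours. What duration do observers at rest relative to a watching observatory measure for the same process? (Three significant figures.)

With β = 0.62, γ = 1/√(1 − 0.62²) = 1/√0.6156 = 1.2745.
The onboard clock measures proper time, so the interval in the rest frame of a watching observatory is dilated: Δt = γ·Δτ = 1.2745 × 187 hours = 238 hours.

238 hours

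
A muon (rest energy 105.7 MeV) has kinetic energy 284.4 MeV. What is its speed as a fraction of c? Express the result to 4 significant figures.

γ = 1 + K/(mc²) = 1 + 284.4/105.7 = 3.6906.
β = √(1 − 1/γ²) = √(1 − 0.0734186) = √0.9265814 = 0.9626.

0.9626c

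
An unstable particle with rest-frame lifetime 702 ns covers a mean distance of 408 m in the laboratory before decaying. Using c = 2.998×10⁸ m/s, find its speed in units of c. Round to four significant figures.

d = βγcτ ⇒ βγ = d/(cτ) = 408.0 m / (210.4596 m) = 1.9386.
β = (βγ)/√(1+(βγ)²) = 1.9386/√4.75817 = 0.8887.

0.8887c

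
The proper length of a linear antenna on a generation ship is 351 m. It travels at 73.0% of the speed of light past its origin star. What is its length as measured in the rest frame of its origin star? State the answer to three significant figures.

With β = 0.73, γ = 1/√(1 − 0.73²) = 1/√0.4671 = 1.4632.
Length contraction: L = L₀/γ = 351/1.4632 = 240 m.

240 m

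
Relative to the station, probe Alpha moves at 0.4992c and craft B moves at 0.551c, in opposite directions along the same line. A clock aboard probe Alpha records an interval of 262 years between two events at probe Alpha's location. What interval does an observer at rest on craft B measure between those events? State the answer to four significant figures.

The velocity of probe Alpha relative to craft B is (0.4992 + 0.551)c / (1 + 0.4992×0.551) = 0.82365c; relative speed 0.82365c.
At |u| = 0.82365c, γ = (1 − 0.678399)^(−1/2) = 1.7634.
The clock on probe Alpha records proper time, so craft B measures Δt = γΔτ = 1.7634 × 262 = 462.0 years.

462.0 years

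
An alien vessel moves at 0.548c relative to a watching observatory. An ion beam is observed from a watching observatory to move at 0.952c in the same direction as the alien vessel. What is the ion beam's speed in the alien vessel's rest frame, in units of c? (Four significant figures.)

0.8447c

Transform to the alien vessel's frame: u' = (u − v)/(1 − uv/c²).
u' = (0.952 − 0.548)/(1 − 0.952×0.548) = 0.404/0.478304 = 0.84465.
Speed in the alien vessel's frame: 0.8447c (in the same direction).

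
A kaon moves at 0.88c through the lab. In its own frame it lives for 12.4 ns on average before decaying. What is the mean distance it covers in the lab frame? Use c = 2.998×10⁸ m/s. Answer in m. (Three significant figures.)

With β = 0.88, γ = 1/√(1 − 0.88²) = 1/√0.2256 = 2.1054.
Lab-frame lifetime: Δt = γτ = 2.1054 × 12.4 ns = 26.107 ns.
Distance: d = vΔt = 0.88 × 2.998×10⁸ m/s × 2.6107×10^-8 s = 6.89 m.

6.89 m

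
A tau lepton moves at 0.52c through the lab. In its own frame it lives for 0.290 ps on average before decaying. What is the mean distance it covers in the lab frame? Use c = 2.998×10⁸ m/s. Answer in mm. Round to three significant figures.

Lorentz factor: γ = (1 − 0.2704)^(−1/2) = 1.1707.
Lab-frame lifetime: Δt = γτ = 1.1707 × 0.290 ps = 0.3395 ps.
Distance: d = vΔt = 0.52 × 2.998×10⁸ m/s × 3.3950×10^-13 s = 5.29×10^-5 m = 0.0529 mm.

0.0529 mm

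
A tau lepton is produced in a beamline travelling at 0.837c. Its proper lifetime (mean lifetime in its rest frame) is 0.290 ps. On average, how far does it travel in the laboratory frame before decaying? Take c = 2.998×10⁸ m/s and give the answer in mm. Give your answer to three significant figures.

γ = 1/√(1 − β²) = 1/√(1 − 0.700569) = 1/√0.299431 = 1/0.547203 = 1.8275.
Lab-frame lifetime: Δt = γτ = 1.8275 × 0.290 ps = 0.52997 ps.
Distance: d = vΔt = 0.837 × 2.998×10⁸ m/s × 5.2997×10^-13 s = 1.33×10^-4 m = 0.133 mm.

0.133 mm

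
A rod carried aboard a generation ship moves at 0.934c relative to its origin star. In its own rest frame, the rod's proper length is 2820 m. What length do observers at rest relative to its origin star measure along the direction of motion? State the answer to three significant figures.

γ = 1/√(1 − β²) = 1/√(1 − 0.872356) = 1/√0.127644 = 1/0.357273 = 2.799.
Length contraction: L = L₀/γ = 2820/2.799 = 1010 m.

1010 m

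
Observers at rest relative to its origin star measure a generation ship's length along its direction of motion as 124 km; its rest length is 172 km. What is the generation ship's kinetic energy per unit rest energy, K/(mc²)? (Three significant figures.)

Length contraction gives γ = L₀/L = 172/124 = 1.3871.
K/(mc²) = γ − 1 = 1.3871 − 1 = 0.387.

0.387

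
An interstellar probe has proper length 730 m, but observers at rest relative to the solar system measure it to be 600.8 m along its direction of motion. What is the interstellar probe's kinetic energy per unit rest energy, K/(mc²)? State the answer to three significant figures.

0.215

Length contraction gives γ = L₀/L = 730/600.8 = 1.21505.
K/(mc²) = γ − 1 = 1.21505 − 1 = 0.215.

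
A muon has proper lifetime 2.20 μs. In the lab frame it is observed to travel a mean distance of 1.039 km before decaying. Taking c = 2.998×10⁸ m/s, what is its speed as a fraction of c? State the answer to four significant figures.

d = βγcτ ⇒ βγ = d/(cτ) = 1039 m / (659.56 m) = 1.5753.
β = (βγ)/√(1+(βγ)²) = 1.5753/√3.48157 = 0.8443.

0.8443c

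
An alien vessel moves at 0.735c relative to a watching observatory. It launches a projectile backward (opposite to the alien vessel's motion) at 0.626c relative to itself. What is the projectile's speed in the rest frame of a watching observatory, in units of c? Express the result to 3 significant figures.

0.202c

In units of c, u = (u' + v)/(1 + u'v) with u' = −0.626 and v = 0.735.
Numerator: −0.626 + 0.735 = 0.109. Denominator: 1 + (−0.626)(0.735) = 0.53989.
u = 0.109/0.53989 = 0.20189, so the speed is 0.202c.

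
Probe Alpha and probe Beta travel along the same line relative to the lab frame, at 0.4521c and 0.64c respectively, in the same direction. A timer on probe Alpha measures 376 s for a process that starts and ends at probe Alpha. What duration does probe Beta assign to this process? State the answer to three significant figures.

390 s

Speed of probe Alpha in probe Beta's frame: u = (v_A − v_B)/(1 − v_A v_B/c²) = (0.4521 − 0.64)/(1 − 0.4521×0.64) = −0.1879/0.710656 = −0.2644; |u| = 0.2644c.
At |u| = 0.2644c, γ = (1 − 0.0699074)^(−1/2) = 1.0369.
Probe Alpha's interval is proper; time dilation gives Δt_B = γΔτ = 1.0369 × 376 s = 390 s.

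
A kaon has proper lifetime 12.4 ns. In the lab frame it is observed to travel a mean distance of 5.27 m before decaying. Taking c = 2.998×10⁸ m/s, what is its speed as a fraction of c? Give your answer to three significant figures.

0.817c

Let x = d/(cτ) = 5.270 m / (2.998×10⁸ m/s × 1.240×10^-8 s) = 1.4176. Since d = βγcτ, x = βγ = β/√(1−β²).
Solving: β² = x²/(1+x²) = 2.00959/3.00959 = 0.667729, so β = 0.817.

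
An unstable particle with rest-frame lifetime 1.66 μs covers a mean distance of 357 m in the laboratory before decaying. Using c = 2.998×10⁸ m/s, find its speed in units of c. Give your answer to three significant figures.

0.583c

d = βγcτ ⇒ βγ = d/(cτ) = 357.0 m / (497.668 m) = 0.71735.
β = (βγ)/√(1+(βγ)²) = 0.71735/√1.514591 = 0.583.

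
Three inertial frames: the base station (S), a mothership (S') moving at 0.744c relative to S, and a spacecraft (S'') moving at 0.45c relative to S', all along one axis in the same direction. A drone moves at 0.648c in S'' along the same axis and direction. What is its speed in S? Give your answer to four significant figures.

0.9765c

Compose velocities in two stages. Stage 1 (into S'): u₁ = (0.648+0.45)/(1+0.648×0.45) = 0.85011.
Stage 2 (into S): u = (0.85011+0.744)/(1+0.85011×0.744) = 0.97649, so the speed is 0.9765c.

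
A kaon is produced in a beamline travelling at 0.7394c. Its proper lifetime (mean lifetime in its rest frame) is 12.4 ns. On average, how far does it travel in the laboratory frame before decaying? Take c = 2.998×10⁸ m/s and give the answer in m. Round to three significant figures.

With β = 0.7394, γ = 1/√(1 − 0.7394²) = 1/√0.45328764 = 1.4853.
Lab-frame lifetime: Δt = γτ = 1.4853 × 12.4 ns = 18.418 ns.
Distance: d = vΔt = 0.7394 × 2.998×10⁸ m/s × 1.8418×10^-8 s = 4.08 m.

4.08 m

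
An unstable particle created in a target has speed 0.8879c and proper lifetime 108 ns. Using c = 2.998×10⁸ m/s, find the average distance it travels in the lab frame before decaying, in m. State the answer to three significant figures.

γ = 1/√(1 − β²) = 1/√(1 − 0.78836641) = 1/√0.21163359 = 1/0.460037 = 2.1737.
Lab-frame lifetime: Δt = γτ = 2.1737 × 108 ns = 234.76 ns.
Distance: d = vΔt = 0.8879 × 2.998×10⁸ m/s × 2.3476×10^-7 s = 62.5 m.

62.5 m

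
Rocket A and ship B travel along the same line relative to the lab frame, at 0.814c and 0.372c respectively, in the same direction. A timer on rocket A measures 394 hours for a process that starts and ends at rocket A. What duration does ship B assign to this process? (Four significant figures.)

Speed of rocket A in ship B's frame: u = (v_A − v_B)/(1 − v_A v_B/c²) = (0.814 − 0.372)/(1 − 0.814×0.372) = 0.442/0.697192 = 0.63397; |u| = 0.63397c.
At |u| = 0.63397c, γ = (1 − 0.401918)^(−1/2) = 1.2931.
The clock on rocket A records proper time, so ship B measures Δt = γΔτ = 1.2931 × 394 = 509.5 hours.

509.5 hours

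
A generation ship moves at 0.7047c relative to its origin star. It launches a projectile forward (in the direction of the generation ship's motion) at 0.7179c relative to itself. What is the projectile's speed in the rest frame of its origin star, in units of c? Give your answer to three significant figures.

0.945c

Relativistic velocity addition: u = (u' + v)/(1 + u'v/c²), with u' = 0.7179c and v = 0.7047c.
Numerator: 0.7179 + 0.7047 = 1.4226. Denominator: 1 + (0.7179)(0.7047) = 1.50590413.
u = 1.4226/1.50590413 = 0.94468, so the speed is 0.945c.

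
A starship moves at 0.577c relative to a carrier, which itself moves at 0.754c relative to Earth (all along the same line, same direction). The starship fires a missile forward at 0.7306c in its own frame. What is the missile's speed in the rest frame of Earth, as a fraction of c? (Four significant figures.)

First combine the missile and starship (S''→S'): u₁ = (0.7306 + 0.577)/(1 + 0.7306×0.577) = 1.3076/1.4215562 = 0.91984.
Then combine with the carrier (S'→S): u = (0.91984 + 0.754)/(1 + 0.91984×0.754) = 1.67384/1.69355936 = 0.98836.

0.9884c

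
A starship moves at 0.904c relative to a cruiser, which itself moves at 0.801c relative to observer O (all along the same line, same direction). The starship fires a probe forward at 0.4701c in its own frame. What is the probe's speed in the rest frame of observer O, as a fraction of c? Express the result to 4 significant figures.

0.9960c

Compose velocities in two stages. Stage 1 (into S'): u₁ = (0.4701+0.904)/(1+0.4701×0.904) = 0.9643.
Stage 2 (into S): u = (0.9643+0.801)/(1+0.9643×0.801) = 0.99599, so the speed is 0.9960c.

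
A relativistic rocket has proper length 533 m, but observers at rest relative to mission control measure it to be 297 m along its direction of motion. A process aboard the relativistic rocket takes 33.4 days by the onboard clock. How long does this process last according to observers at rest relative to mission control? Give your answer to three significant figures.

59.9 days

γ = L₀/L = 533/297 = 1.79461.
Δt = γΔτ = 1.79461 × 33.4 = 59.9 days.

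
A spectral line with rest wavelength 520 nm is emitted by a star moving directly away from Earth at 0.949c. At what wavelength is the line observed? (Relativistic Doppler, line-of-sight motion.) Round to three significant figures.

3210 nm

Relativistic Doppler for wavelength: λ_obs = λ_src · √((1+β)/(1−β)).
With β = 0.949: factor = √(1.949/0.051) = 6.1819.
λ_obs = 520 × 6.1819 = 3210 nm.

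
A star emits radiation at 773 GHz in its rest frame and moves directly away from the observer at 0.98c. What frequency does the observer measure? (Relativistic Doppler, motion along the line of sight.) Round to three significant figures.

77.7 GHz

Relativistic Doppler (source moving away): f_obs = f_src · √((1−β)/(1+β)).
With β = 0.98: factor = √(0.02/1.98) = 0.1005.
f_obs = 773 × 0.1005 = 77.7 GHz.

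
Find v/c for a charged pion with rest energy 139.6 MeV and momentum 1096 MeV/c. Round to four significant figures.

pc/(mc²) = 1096/139.6 = 7.851 = βγ = β/√(1−β²).
So β² = x²/(1 + x²) with x = 7.851: x² = 61.6382, β² = 61.6382/62.6382 = 0.984035, β = 0.9920.

0.9920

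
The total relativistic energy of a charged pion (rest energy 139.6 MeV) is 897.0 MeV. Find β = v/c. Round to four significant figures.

0.9878

Total energy E = γmc² gives γ = 897.0/139.6 = 6.4255.
Hence β = √(1 − 1/γ²) = √(1 − 0.0242207) = √0.9757793 = 0.9878.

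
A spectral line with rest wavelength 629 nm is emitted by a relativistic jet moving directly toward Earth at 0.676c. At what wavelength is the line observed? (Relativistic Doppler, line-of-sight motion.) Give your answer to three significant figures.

277 nm

Relativistic Doppler for wavelength: λ_obs = λ_src · √((1−β)/(1+β)).
With β = 0.676: factor = √(0.324/1.676) = 0.43968.
λ_obs = 629 × 0.43968 = 277 nm.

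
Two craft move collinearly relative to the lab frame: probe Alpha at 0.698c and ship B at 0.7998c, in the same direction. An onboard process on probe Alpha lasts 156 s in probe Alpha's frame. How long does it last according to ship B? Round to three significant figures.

160 s

The velocity of probe Alpha relative to ship B is (0.698 − 0.7998)c / (1 − 0.698×0.7998) = −0.23045c; relative speed 0.23045c.
At |u| = 0.23045c, γ = (1 − 0.0531072)^(−1/2) = 1.0277.
The clock on probe Alpha records proper time, so ship B measures Δt = γΔτ = 1.0277 × 156 = 160 s.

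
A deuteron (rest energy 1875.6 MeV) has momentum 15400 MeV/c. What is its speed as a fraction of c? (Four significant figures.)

pc/(mc²) = 15400/1875.6 = 8.2107 = βγ = β/√(1−β²).
So β² = x²/(1 + x²) with x = 8.2107: x² = 67.4156, β² = 67.4156/68.4156 = 0.985383, β = 0.9927.

0.9927c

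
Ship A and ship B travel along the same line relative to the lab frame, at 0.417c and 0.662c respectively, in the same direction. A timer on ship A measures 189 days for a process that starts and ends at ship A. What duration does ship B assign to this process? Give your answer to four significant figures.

Transform ship A's velocity into ship B's frame: (0.417 − 0.662)/(1 − 0.417·0.662) = −0.245/0.723946, so the relative speed is 0.33842c.
γ for this relative speed: γ = 1/√(1 − 0.114528) = 1.0627.
The clock on ship A records proper time, so ship B measures Δt = γΔτ = 1.0627 × 189 = 200.9 days.

200.9 days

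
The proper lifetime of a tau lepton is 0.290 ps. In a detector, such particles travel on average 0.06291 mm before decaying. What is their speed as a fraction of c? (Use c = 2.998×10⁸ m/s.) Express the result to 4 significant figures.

Let x = d/(cτ) = 6.291×10^-5 m / (2.998×10⁸ m/s × 2.900×10^-13 s) = 0.72359. Since d = βγcτ, x = βγ = β/√(1−β²).
Solving: β² = x²/(1+x²) = 0.523582/1.523582 = 0.343652, so β = 0.5862.

0.5862c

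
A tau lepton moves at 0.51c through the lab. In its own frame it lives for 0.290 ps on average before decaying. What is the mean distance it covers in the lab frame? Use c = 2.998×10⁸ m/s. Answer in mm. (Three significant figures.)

γ = 1/√(1 − β²) = 1/√(1 − 0.2601) = 1/√0.7399 = 1/0.860174 = 1.1626.
Lab-frame lifetime: Δt = γτ = 1.1626 × 0.290 ps = 0.33715 ps.
Distance: d = vΔt = 0.51 × 2.998×10⁸ m/s × 3.3715×10^-13 s = 5.15×10^-5 m = 0.0515 mm.

0.0515 mm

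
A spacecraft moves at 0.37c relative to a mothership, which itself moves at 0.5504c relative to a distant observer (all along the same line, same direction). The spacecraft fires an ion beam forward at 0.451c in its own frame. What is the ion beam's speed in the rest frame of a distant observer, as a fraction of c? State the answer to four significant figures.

Apply u = (u'+v)/(1+u'v) twice. Ion beam in the mothership frame: (0.451+0.37)/(1+0.451·0.37) = 0.821/1.16687 = 0.70359c.
That velocity, transformed to the rest frame of a distant observer: (0.70359+0.5504)/(1+0.70359·0.5504) = 1.25399/1.387255936 = 0.90394c.

0.9039c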